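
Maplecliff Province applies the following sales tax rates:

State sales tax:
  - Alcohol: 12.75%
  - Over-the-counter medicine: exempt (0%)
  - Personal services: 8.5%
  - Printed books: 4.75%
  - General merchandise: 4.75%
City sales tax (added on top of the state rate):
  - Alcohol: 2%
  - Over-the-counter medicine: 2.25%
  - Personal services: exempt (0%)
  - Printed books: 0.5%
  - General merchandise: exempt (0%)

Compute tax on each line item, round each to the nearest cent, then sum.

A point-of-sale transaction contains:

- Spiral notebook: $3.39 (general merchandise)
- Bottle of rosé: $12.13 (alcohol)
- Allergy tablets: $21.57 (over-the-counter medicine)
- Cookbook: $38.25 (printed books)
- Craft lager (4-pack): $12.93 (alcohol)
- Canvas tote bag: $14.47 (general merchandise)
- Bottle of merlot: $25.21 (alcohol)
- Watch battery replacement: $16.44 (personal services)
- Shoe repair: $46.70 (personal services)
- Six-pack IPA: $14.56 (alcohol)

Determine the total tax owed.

Spiral notebook $3.39: general merchandise → 4.75% + 0% city = 4.75% → $0.16
Bottle of rosé $12.13: alcohol → 12.75% + 2% city = 14.75% → $1.79
Allergy tablets $21.57: over-the-counter medicine → 0% + 2.25% city = 2.25% → $0.49
Cookbook $38.25: printed books → 4.75% + 0.5% city = 5.25% → $2.01
Craft lager (4-pack) $12.93: alcohol → 12.75% + 2% city = 14.75% → $1.91
Canvas tote bag $14.47: general merchandise → 4.75% + 0% city = 4.75% → $0.69
Bottle of merlot $25.21: alcohol → 12.75% + 2% city = 14.75% → $3.72
Watch battery replacement $16.44: personal services → 8.5% + 0% city = 8.5% → $1.40
Shoe repair $46.70: personal services → 8.5% + 0% city = 8.5% → $3.97
Six-pack IPA $14.56: alcohol → 12.75% + 2% city = 14.75% → $2.15
Total tax = $0.16 + $1.79 + $0.49 + $2.01 + $1.91 + $0.69 + $3.72 + $1.40 + $3.97 + $2.15 = $18.29

$18.29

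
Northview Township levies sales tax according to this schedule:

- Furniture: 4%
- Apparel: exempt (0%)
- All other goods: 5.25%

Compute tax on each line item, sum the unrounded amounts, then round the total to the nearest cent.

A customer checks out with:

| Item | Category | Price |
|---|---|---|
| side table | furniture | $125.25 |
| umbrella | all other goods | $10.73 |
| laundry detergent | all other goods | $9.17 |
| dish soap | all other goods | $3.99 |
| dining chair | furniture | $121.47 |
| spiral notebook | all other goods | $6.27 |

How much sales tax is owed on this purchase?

Side table $125.25: furniture → 4% → $5.01
Umbrella $10.73: all other goods → 5.25% → $0.563325
Laundry detergent $9.17: all other goods → 5.25% → $0.481425
Dish soap $3.99: all other goods → 5.25% → $0.209475
Dining chair $121.47: furniture → 4% → $4.8588
Spiral notebook $6.27: all other goods → 5.25% → $0.329175
Unrounded tax sum = $11.4522 → $11.45

$11.45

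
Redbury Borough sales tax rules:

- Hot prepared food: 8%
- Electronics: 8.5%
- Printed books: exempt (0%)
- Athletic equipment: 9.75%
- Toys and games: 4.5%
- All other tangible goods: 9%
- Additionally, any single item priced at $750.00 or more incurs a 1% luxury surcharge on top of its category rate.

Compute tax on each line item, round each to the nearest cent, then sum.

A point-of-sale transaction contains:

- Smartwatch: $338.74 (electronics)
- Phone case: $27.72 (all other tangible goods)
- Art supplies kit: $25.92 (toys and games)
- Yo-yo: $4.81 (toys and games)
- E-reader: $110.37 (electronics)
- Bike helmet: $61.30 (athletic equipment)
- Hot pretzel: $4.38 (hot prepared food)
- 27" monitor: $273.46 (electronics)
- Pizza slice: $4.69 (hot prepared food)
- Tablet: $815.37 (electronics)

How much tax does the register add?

$149.46

Smartwatch $338.74: electronics → 8.5% → $28.79
Phone case $27.72: all other tangible goods → 9% → $2.49
Art supplies kit $25.92: toys and games → 4.5% → $1.17
Yo-yo $4.81: toys and games → 4.5% → $0.22
E-reader $110.37: electronics → 8.5% → $9.38
Bike helmet $61.30: athletic equipment → 9.75% → $5.98
Hot pretzel $4.38: hot prepared food → 8% → $0.35
27" monitor $273.46: electronics → 8.5% → $23.24
Pizza slice $4.69: hot prepared food → 8% → $0.38
Tablet $815.37: electronics → 8.5% + 1% surcharge = 9.5% → $77.46
Total tax = $28.79 + $2.49 + $1.17 + $0.22 + $9.38 + $5.98 + $0.35 + $23.24 + $0.38 + $77.46 = $149.46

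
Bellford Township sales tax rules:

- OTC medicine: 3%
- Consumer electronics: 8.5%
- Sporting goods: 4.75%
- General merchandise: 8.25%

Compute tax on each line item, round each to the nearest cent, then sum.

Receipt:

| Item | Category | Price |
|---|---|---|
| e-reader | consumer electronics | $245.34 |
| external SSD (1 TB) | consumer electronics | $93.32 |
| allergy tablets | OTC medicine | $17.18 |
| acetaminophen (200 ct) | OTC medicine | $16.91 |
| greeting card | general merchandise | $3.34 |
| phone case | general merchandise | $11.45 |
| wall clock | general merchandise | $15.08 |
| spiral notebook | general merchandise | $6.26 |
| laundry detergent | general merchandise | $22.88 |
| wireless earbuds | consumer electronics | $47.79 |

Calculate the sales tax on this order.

$38.74

E-reader $245.34: consumer electronics → 8.5% → $20.85
External SSD (1 TB) $93.32: consumer electronics → 8.5% → $7.93
Allergy tablets $17.18: OTC medicine → 3% → $0.52
Acetaminophen (200 ct) $16.91: OTC medicine → 3% → $0.51
Greeting card $3.34: general merchandise → 8.25% → $0.28
Phone case $11.45: general merchandise → 8.25% → $0.94
Wall clock $15.08: general merchandise → 8.25% → $1.24
Spiral notebook $6.26: general merchandise → 8.25% → $0.52
Laundry detergent $22.88: general merchandise → 8.25% → $1.89
Wireless earbuds $47.79: consumer electronics → 8.5% → $4.06
Total tax = $20.85 + $7.93 + $0.52 + $0.51 + $0.28 + $0.94 + $1.24 + $0.52 + $1.89 + $4.06 = $38.74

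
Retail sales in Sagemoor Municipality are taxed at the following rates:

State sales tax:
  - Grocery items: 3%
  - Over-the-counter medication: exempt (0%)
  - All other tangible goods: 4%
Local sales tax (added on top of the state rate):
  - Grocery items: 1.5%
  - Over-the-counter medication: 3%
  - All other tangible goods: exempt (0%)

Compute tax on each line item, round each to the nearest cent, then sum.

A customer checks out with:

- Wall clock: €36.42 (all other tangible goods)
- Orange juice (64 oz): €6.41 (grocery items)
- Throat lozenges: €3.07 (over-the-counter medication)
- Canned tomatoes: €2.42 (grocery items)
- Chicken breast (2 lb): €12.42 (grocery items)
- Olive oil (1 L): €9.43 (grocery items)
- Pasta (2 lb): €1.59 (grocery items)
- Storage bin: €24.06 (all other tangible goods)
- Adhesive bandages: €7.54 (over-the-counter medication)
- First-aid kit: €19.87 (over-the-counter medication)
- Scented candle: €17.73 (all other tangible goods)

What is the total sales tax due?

€5.50

Wall clock €36.42: all other tangible goods → 4% + 0% local = 4% → €1.46
Orange juice (64 oz) €6.41: grocery items → 3% + 1.5% local = 4.5% → €0.29
Throat lozenges €3.07: over-the-counter medication → 0% + 3% local = 3% → €0.09
Canned tomatoes €2.42: grocery items → 3% + 1.5% local = 4.5% → €0.11
Chicken breast (2 lb) €12.42: grocery items → 3% + 1.5% local = 4.5% → €0.56
Olive oil (1 L) €9.43: grocery items → 3% + 1.5% local = 4.5% → €0.42
Pasta (2 lb) €1.59: grocery items → 3% + 1.5% local = 4.5% → €0.07
Storage bin €24.06: all other tangible goods → 4% + 0% local = 4% → €0.96
Adhesive bandages €7.54: over-the-counter medication → 0% + 3% local = 3% → €0.23
First-aid kit €19.87: over-the-counter medication → 0% + 3% local = 3% → €0.60
Scented candle €17.73: all other tangible goods → 4% + 0% local = 4% → €0.71
Total tax = €1.46 + €0.29 + €0.09 + €0.11 + €0.56 + €0.42 + €0.07 + €0.96 + €0.23 + €0.60 + €0.71 = €5.50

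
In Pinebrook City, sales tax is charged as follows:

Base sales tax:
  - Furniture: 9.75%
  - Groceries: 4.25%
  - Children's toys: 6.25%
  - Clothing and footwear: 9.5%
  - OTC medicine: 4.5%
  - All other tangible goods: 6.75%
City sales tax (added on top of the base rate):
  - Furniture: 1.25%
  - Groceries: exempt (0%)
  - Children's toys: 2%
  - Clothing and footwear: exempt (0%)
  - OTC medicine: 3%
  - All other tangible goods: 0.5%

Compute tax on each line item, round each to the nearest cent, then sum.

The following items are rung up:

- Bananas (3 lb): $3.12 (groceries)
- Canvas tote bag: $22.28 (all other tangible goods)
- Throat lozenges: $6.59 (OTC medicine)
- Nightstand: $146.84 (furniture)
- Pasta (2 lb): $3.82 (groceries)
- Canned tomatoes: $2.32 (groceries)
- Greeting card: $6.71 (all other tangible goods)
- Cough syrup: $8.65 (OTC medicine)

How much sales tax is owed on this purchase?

Bananas (3 lb) $3.12: groceries → 4.25% + 0% city = 4.25% → $0.13
Canvas tote bag $22.28: all other tangible goods → 6.75% + 0.5% city = 7.25% → $1.62
Throat lozenges $6.59: OTC medicine → 4.5% + 3% city = 7.5% → $0.49
Nightstand $146.84: furniture → 9.75% + 1.25% city = 11% → $16.15
Pasta (2 lb) $3.82: groceries → 4.25% + 0% city = 4.25% → $0.16
Canned tomatoes $2.32: groceries → 4.25% + 0% city = 4.25% → $0.10
Greeting card $6.71: all other tangible goods → 6.75% + 0.5% city = 7.25% → $0.49
Cough syrup $8.65: OTC medicine → 4.5% + 3% city = 7.5% → $0.65
Total tax = $0.13 + $1.62 + $0.49 + $16.15 + $0.16 + $0.10 + $0.49 + $0.65 = $19.79

$19.79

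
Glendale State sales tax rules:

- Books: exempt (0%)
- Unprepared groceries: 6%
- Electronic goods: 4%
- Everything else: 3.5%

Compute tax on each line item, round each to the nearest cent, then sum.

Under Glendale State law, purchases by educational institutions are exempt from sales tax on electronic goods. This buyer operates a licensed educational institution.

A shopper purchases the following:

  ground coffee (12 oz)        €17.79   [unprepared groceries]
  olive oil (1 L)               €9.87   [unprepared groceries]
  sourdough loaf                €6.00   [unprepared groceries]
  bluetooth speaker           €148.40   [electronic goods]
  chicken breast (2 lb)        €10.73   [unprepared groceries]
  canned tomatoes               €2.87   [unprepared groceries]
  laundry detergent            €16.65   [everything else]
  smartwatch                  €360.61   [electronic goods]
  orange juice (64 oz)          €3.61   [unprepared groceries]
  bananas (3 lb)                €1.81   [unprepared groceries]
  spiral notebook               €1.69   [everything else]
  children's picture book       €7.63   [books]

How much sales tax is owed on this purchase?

Ground coffee (12 oz) €17.79: unprepared groceries → 6% → €1.07
Olive oil (1 L) €9.87: unprepared groceries → 6% → €0.59
Sourdough loaf €6.00: unprepared groceries → 6% → €0.36
Bluetooth speaker €148.40: electronic goods, buyer-exempt → 0% → €0.00
Chicken breast (2 lb) €10.73: unprepared groceries → 6% → €0.64
Canned tomatoes €2.87: unprepared groceries → 6% → €0.17
Laundry detergent €16.65: everything else → 3.5% → €0.58
Smartwatch €360.61: electronic goods, buyer-exempt → 0% → €0.00
Orange juice (64 oz) €3.61: unprepared groceries → 6% → €0.22
Bananas (3 lb) €1.81: unprepared groceries → 6% → €0.11
Spiral notebook €1.69: everything else → 3.5% → €0.06
Children's picture book €7.63: books → 0% → €0.00
Total tax = €1.07 + €0.59 + €0.36 + €0.64 + €0.17 + €0.58 + €0.22 + €0.11 + €0.06 = €3.80

€3.80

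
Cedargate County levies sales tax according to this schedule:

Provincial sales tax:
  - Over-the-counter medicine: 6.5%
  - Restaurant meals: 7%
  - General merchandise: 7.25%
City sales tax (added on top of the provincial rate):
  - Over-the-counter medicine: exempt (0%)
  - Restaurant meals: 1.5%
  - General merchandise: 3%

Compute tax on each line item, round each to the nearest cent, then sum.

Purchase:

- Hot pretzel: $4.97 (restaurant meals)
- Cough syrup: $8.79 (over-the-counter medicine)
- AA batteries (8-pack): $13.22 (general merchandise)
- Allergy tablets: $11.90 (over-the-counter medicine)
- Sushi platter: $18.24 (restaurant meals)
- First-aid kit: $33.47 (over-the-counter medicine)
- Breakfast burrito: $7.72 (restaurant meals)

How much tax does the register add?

$7.51

Hot pretzel $4.97: restaurant meals → 7% + 1.5% city = 8.5% → $0.42
Cough syrup $8.79: over-the-counter medicine → 6.5% + 0% city = 6.5% → $0.57
AA batteries (8-pack) $13.22: general merchandise → 7.25% + 3% city = 10.25% → $1.36
Allergy tablets $11.90: over-the-counter medicine → 6.5% + 0% city = 6.5% → $0.77
Sushi platter $18.24: restaurant meals → 7% + 1.5% city = 8.5% → $1.55
First-aid kit $33.47: over-the-counter medicine → 6.5% + 0% city = 6.5% → $2.18
Breakfast burrito $7.72: restaurant meals → 7% + 1.5% city = 8.5% → $0.66
Total tax = $0.42 + $0.57 + $1.36 + $0.77 + $1.55 + $2.18 + $0.66 = $7.51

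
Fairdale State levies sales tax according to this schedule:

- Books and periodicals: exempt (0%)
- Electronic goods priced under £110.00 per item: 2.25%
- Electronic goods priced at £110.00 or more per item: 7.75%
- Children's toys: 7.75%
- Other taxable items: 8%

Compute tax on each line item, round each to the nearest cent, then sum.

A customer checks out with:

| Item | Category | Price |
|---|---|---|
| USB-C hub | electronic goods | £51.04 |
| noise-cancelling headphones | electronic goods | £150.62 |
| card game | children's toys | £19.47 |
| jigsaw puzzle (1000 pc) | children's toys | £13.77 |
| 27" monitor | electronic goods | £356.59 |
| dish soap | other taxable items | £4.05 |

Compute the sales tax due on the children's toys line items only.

£2.58

Card game £19.47: children's toys → 7.75% → £1.51
Jigsaw puzzle (1000 pc) £13.77: children's toys → 7.75% → £1.07
Tax on children's toys = £1.51 + £1.07 = £2.58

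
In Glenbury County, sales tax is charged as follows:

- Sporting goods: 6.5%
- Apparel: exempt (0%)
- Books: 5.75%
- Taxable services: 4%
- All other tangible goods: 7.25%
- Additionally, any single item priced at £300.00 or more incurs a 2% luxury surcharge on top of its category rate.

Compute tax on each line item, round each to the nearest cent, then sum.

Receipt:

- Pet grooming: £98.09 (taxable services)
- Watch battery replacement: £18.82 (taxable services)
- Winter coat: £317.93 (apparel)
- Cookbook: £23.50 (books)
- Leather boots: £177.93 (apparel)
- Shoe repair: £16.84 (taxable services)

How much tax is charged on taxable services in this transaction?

£5.34

Pet grooming £98.09: taxable services → 4% → £3.92
Watch battery replacement £18.82: taxable services → 4% → £0.75
Shoe repair £16.84: taxable services → 4% → £0.67
Tax on taxable services = £3.92 + £0.75 + £0.67 = £5.34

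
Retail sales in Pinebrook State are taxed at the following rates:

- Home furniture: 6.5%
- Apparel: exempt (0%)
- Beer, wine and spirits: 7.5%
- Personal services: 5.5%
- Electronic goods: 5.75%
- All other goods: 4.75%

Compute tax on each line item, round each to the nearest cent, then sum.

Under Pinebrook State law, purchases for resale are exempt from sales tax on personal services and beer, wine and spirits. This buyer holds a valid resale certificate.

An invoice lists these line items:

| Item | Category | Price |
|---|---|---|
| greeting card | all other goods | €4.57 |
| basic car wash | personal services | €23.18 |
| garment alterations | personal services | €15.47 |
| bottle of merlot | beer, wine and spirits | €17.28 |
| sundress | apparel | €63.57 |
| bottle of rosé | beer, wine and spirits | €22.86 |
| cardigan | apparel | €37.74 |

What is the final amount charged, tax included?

Greeting card €4.57: all other goods → 4.75% → €0.22
Basic car wash €23.18: personal services, buyer-exempt → 0% → €0.00
Garment alterations €15.47: personal services, buyer-exempt → 0% → €0.00
Bottle of merlot €17.28: beer, wine and spirits, buyer-exempt → 0% → €0.00
Sundress €63.57: apparel → 0% → €0.00
Bottle of rosé €22.86: beer, wine and spirits, buyer-exempt → 0% → €0.00
Cardigan €37.74: apparel → 0% → €0.00
Subtotal = €184.67; tax = €0.22; total due = €184.89

€184.89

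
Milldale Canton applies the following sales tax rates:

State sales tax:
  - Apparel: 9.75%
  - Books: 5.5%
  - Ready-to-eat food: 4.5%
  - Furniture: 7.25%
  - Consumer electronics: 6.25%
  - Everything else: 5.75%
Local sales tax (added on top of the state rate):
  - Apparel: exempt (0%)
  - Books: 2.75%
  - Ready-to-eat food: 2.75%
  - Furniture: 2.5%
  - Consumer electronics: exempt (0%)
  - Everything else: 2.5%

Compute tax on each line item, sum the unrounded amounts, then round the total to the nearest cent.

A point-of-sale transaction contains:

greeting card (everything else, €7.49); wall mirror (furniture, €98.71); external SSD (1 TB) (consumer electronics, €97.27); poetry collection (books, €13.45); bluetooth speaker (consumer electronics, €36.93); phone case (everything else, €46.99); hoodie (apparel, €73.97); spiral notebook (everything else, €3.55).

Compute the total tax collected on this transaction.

Greeting card €7.49: everything else → 5.75% + 2.5% local = 8.25% → €0.617925
Wall mirror €98.71: furniture → 7.25% + 2.5% local = 9.75% → €9.624225
External SSD (1 TB) €97.27: consumer electronics → 6.25% + 0% local = 6.25% → €6.079375
Poetry collection €13.45: books → 5.5% + 2.75% local = 8.25% → €1.109625
Bluetooth speaker €36.93: consumer electronics → 6.25% + 0% local = 6.25% → €2.308125
Phone case €46.99: everything else → 5.75% + 2.5% local = 8.25% → €3.876675
Hoodie €73.97: apparel → 9.75% + 0% local = 9.75% → €7.212075
Spiral notebook €3.55: everything else → 5.75% + 2.5% local = 8.25% → €0.292875
Unrounded tax sum = €31.1209 → €31.12

€31.12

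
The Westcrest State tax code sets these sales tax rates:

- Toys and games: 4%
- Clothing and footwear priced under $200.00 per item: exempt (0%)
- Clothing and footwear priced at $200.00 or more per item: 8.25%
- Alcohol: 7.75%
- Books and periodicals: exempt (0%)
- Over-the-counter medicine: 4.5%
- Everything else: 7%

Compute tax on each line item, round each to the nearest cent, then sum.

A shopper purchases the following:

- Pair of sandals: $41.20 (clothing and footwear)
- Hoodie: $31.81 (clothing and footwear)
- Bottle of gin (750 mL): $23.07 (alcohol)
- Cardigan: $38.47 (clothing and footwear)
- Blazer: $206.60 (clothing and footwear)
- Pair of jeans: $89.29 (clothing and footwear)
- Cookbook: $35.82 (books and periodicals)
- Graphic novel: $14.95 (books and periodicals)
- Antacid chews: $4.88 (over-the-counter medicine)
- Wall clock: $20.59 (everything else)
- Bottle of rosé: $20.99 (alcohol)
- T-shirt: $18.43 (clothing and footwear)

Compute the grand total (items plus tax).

$568.22

Pair of sandals $41.20: clothing and footwear, under $200.00 → 0% → $0.00
Hoodie $31.81: clothing and footwear, under $200.00 → 0% → $0.00
Bottle of gin (750 mL) $23.07: alcohol → 7.75% → $1.79
Cardigan $38.47: clothing and footwear, under $200.00 → 0% → $0.00
Blazer $206.60: clothing and footwear, $200.00 or more → 8.25% → $17.04
Pair of jeans $89.29: clothing and footwear, under $200.00 → 0% → $0.00
Cookbook $35.82: books and periodicals → 0% → $0.00
Graphic novel $14.95: books and periodicals → 0% → $0.00
Antacid chews $4.88: over-the-counter medicine → 4.5% → $0.22
Wall clock $20.59: everything else → 7% → $1.44
Bottle of rosé $20.99: alcohol → 7.75% → $1.63
T-shirt $18.43: clothing and footwear, under $200.00 → 0% → $0.00
Subtotal = $546.10; tax = $22.12; total due = $568.22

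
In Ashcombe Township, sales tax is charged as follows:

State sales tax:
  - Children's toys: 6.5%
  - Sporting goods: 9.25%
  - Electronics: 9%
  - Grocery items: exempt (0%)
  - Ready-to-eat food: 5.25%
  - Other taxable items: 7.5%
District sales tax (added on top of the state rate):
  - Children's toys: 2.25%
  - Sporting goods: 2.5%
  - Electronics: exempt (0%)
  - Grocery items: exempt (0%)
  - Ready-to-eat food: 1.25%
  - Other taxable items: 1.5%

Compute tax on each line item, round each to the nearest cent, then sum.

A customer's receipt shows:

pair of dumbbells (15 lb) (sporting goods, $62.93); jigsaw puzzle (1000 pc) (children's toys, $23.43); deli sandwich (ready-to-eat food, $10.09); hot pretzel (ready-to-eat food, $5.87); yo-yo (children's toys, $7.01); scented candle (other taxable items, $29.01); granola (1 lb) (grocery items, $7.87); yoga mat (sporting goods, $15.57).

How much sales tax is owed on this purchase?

$15.53

Pair of dumbbells (15 lb) $62.93: sporting goods → 9.25% + 2.5% district = 11.75% → $7.39
Jigsaw puzzle (1000 pc) $23.43: children's toys → 6.5% + 2.25% district = 8.75% → $2.05
Deli sandwich $10.09: ready-to-eat food → 5.25% + 1.25% district = 6.5% → $0.66
Hot pretzel $5.87: ready-to-eat food → 5.25% + 1.25% district = 6.5% → $0.38
Yo-yo $7.01: children's toys → 6.5% + 2.25% district = 8.75% → $0.61
Scented candle $29.01: other taxable items → 7.5% + 1.5% district = 9% → $2.61
Granola (1 lb) $7.87: grocery items → 0% + 0% district = 0% → $0.00
Yoga mat $15.57: sporting goods → 9.25% + 2.5% district = 11.75% → $1.83
Total tax = $7.39 + $2.05 + $0.66 + $0.38 + $0.61 + $2.61 + $1.83 = $15.53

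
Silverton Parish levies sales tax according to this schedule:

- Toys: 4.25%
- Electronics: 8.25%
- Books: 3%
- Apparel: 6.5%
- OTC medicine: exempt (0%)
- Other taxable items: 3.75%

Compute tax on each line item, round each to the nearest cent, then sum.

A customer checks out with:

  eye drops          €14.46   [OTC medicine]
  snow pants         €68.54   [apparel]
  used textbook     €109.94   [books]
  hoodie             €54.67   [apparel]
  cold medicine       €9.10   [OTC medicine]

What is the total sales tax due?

€11.31

Eye drops €14.46: OTC medicine → 0% → €0.00
Snow pants €68.54: apparel → 6.5% → €4.46
Used textbook €109.94: books → 3% → €3.30
Hoodie €54.67: apparel → 6.5% → €3.55
Cold medicine €9.10: OTC medicine → 0% → €0.00
Total tax = €4.46 + €3.30 + €3.55 = €11.31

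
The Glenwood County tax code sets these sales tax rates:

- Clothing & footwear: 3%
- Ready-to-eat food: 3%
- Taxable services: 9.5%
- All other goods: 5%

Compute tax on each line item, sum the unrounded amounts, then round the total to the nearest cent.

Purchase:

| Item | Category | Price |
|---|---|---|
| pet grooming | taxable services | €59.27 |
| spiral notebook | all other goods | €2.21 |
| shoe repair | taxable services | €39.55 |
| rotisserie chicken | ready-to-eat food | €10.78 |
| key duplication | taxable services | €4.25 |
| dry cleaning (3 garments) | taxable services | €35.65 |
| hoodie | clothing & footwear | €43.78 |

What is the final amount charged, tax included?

€210.42

Pet grooming €59.27: taxable services → 9.5% → €5.63065
Spiral notebook €2.21: all other goods → 5% → €0.1105
Shoe repair €39.55: taxable services → 9.5% → €3.75725
Rotisserie chicken €10.78: ready-to-eat food → 3% → €0.3234
Key duplication €4.25: taxable services → 9.5% → €0.40375
Dry cleaning (3 garments) €35.65: taxable services → 9.5% → €3.38675
Hoodie €43.78: clothing & footwear → 3% → €1.3134
Subtotal = €195.49; unrounded tax = €14.9257 → €14.93; total due = €210.42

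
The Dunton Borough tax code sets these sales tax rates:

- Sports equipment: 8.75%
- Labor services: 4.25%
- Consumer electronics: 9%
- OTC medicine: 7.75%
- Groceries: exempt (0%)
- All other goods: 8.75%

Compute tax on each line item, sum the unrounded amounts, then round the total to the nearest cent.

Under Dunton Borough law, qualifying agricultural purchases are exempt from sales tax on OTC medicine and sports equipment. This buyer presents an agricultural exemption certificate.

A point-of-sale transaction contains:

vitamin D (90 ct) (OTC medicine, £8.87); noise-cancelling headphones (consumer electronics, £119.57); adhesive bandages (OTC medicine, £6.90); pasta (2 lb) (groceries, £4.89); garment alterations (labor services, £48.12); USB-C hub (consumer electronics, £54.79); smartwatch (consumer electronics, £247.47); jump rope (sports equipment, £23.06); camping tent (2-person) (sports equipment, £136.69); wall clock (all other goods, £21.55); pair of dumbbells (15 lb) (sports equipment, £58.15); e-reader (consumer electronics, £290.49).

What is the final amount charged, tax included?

Vitamin D (90 ct) £8.87: OTC medicine, buyer-exempt → 0% → £0.00
Noise-cancelling headphones £119.57: consumer electronics → 9% → £10.7613
Adhesive bandages £6.90: OTC medicine, buyer-exempt → 0% → £0.00
Pasta (2 lb) £4.89: groceries → 0% → £0.00
Garment alterations £48.12: labor services → 4.25% → £2.0451
USB-C hub £54.79: consumer electronics → 9% → £4.9311
Smartwatch £247.47: consumer electronics → 9% → £22.2723
Jump rope £23.06: sports equipment, buyer-exempt → 0% → £0.00
Camping tent (2-person) £136.69: sports equipment, buyer-exempt → 0% → £0.00
Wall clock £21.55: all other goods → 8.75% → £1.885625
Pair of dumbbells (15 lb) £58.15: sports equipment, buyer-exempt → 0% → £0.00
E-reader £290.49: consumer electronics → 9% → £26.1441
Subtotal = £1020.55; unrounded tax = £68.039525 → £68.04; total due = £1088.59

£1088.59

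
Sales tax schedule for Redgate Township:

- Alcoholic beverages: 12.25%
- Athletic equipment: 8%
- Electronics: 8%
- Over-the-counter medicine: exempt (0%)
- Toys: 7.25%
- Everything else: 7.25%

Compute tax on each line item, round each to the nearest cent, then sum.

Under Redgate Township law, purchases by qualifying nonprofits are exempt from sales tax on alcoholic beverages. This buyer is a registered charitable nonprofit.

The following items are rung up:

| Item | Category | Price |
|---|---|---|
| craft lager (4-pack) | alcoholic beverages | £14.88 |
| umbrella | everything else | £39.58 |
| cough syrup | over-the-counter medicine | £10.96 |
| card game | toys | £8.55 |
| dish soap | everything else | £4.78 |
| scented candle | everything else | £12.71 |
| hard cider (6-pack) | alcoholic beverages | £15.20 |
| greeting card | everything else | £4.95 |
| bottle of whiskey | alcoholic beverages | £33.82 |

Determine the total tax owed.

Craft lager (4-pack) £14.88: alcoholic beverages, buyer-exempt → 0% → £0.00
Umbrella £39.58: everything else → 7.25% → £2.87
Cough syrup £10.96: over-the-counter medicine → 0% → £0.00
Card game £8.55: toys → 7.25% → £0.62
Dish soap £4.78: everything else → 7.25% → £0.35
Scented candle £12.71: everything else → 7.25% → £0.92
Hard cider (6-pack) £15.20: alcoholic beverages, buyer-exempt → 0% → £0.00
Greeting card £4.95: everything else → 7.25% → £0.36
Bottle of whiskey £33.82: alcoholic beverages, buyer-exempt → 0% → £0.00
Total tax = £2.87 + £0.62 + £0.35 + £0.92 + £0.36 = £5.12

£5.12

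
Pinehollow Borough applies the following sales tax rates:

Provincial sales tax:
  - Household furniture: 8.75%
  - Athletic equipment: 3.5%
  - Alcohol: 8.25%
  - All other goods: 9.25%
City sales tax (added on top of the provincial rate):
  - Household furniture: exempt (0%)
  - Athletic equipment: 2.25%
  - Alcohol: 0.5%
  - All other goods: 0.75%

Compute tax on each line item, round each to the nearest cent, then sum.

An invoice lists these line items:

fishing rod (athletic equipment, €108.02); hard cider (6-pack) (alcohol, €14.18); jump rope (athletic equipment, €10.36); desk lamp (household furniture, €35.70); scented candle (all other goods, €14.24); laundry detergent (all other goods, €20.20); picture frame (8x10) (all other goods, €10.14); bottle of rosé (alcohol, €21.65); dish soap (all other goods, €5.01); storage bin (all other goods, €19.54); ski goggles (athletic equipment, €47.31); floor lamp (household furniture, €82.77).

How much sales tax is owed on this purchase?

€29.92

Fishing rod €108.02: athletic equipment → 3.5% + 2.25% city = 5.75% → €6.21
Hard cider (6-pack) €14.18: alcohol → 8.25% + 0.5% city = 8.75% → €1.24
Jump rope €10.36: athletic equipment → 3.5% + 2.25% city = 5.75% → €0.60
Desk lamp €35.70: household furniture → 8.75% + 0% city = 8.75% → €3.12
Scented candle €14.24: all other goods → 9.25% + 0.75% city = 10% → €1.42
Laundry detergent €20.20: all other goods → 9.25% + 0.75% city = 10% → €2.02
Picture frame (8x10) €10.14: all other goods → 9.25% + 0.75% city = 10% → €1.01
Bottle of rosé €21.65: alcohol → 8.25% + 0.5% city = 8.75% → €1.89
Dish soap €5.01: all other goods → 9.25% + 0.75% city = 10% → €0.50
Storage bin €19.54: all other goods → 9.25% + 0.75% city = 10% → €1.95
Ski goggles €47.31: athletic equipment → 3.5% + 2.25% city = 5.75% → €2.72
Floor lamp €82.77: household furniture → 8.75% + 0% city = 8.75% → €7.24
Total tax = €6.21 + €1.24 + €0.60 + €3.12 + €1.42 + €2.02 + €1.01 + €1.89 + €0.50 + €1.95 + €2.72 + €7.24 = €29.92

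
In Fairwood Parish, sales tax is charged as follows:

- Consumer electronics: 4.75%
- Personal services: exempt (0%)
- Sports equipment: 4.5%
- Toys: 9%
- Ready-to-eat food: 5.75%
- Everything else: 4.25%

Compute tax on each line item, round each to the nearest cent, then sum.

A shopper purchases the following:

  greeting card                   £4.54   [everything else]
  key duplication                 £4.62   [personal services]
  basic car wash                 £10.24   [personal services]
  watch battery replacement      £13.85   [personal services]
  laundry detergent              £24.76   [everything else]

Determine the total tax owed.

£1.24

Greeting card £4.54: everything else → 4.25% → £0.19
Key duplication £4.62: personal services → 0% → £0.00
Basic car wash £10.24: personal services → 0% → £0.00
Watch battery replacement £13.85: personal services → 0% → £0.00
Laundry detergent £24.76: everything else → 4.25% → £1.05
Total tax = £0.19 + £1.05 = £1.24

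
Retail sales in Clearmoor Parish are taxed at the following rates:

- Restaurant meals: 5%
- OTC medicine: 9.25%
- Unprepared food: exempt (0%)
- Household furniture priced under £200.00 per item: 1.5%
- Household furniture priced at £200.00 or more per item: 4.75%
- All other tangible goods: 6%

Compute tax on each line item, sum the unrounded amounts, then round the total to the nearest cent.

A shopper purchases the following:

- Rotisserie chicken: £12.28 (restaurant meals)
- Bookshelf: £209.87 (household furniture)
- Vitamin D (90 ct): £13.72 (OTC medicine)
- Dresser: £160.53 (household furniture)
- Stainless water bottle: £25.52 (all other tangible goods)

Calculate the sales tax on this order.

Rotisserie chicken £12.28: restaurant meals → 5% → £0.614
Bookshelf £209.87: household furniture, £200.00 or more → 4.75% → £9.968825
Vitamin D (90 ct) £13.72: OTC medicine → 9.25% → £1.2691
Dresser £160.53: household furniture, under £200.00 → 1.5% → £2.40795
Stainless water bottle £25.52: all other tangible goods → 6% → £1.5312
Unrounded tax sum = £15.791075 → £15.79

£15.79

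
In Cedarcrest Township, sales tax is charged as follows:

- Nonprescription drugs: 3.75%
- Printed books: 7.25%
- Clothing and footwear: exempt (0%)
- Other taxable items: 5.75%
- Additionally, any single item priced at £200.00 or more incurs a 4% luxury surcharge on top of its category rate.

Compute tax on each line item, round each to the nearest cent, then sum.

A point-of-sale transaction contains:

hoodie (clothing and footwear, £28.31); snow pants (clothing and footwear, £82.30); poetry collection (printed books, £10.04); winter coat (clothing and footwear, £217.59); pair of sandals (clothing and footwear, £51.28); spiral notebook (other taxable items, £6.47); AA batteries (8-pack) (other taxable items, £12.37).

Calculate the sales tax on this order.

£10.51

Hoodie £28.31: clothing and footwear → 0% → £0.00
Snow pants £82.30: clothing and footwear → 0% → £0.00
Poetry collection £10.04: printed books → 7.25% → £0.73
Winter coat £217.59: clothing and footwear → 0% + 4% surcharge = 4% → £8.70
Pair of sandals £51.28: clothing and footwear → 0% → £0.00
Spiral notebook £6.47: other taxable items → 5.75% → £0.37
AA batteries (8-pack) £12.37: other taxable items → 5.75% → £0.71
Total tax = £0.73 + £8.70 + £0.37 + £0.71 = £10.51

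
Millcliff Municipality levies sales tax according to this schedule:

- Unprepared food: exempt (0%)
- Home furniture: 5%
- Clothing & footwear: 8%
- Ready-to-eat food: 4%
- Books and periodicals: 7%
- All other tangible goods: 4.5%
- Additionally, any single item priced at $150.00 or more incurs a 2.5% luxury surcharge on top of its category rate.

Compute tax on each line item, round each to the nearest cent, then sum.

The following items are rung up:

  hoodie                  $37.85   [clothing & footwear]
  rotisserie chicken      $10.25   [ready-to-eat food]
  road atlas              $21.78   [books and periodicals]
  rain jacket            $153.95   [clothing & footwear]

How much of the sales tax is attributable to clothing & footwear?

Hoodie $37.85: clothing & footwear → 8% → $3.03
Rain jacket $153.95: clothing & footwear → 8% + 2.5% surcharge = 10.5% → $16.16
Tax on clothing & footwear = $3.03 + $16.16 = $19.19

$19.19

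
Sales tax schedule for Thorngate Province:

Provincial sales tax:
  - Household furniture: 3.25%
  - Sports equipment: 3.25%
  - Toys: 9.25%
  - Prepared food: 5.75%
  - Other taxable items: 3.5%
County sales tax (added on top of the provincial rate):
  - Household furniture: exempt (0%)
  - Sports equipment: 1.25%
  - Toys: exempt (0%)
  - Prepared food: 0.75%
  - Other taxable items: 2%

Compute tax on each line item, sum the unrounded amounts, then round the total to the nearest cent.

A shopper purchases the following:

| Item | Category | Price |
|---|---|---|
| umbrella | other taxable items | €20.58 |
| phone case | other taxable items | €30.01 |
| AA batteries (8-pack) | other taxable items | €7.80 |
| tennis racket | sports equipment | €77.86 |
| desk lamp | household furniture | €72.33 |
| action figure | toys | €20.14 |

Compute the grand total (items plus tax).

Umbrella €20.58: other taxable items → 3.5% + 2% county = 5.5% → €1.1319
Phone case €30.01: other taxable items → 3.5% + 2% county = 5.5% → €1.65055
AA batteries (8-pack) €7.80: other taxable items → 3.5% + 2% county = 5.5% → €0.429
Tennis racket €77.86: sports equipment → 3.25% + 1.25% county = 4.5% → €3.5037
Desk lamp €72.33: household furniture → 3.25% + 0% county = 3.25% → €2.350725
Action figure €20.14: toys → 9.25% + 0% county = 9.25% → €1.86295
Subtotal = €228.72; unrounded tax = €10.928825 → €10.93; total due = €239.65

€239.65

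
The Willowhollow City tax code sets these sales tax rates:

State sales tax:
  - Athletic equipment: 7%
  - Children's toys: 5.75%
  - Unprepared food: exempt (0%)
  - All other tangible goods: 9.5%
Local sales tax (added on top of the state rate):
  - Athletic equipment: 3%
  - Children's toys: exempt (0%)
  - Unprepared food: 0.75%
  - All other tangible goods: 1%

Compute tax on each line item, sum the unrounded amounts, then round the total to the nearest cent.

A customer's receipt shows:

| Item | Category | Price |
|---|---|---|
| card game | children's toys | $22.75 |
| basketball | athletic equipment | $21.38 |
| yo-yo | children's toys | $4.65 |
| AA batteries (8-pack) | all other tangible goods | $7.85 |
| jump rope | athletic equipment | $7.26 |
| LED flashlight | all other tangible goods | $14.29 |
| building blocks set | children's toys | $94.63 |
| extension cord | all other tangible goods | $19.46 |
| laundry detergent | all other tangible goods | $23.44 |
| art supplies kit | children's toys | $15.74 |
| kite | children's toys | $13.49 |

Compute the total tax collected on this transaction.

$18.39

Card game $22.75: children's toys → 5.75% + 0% local = 5.75% → $1.308125
Basketball $21.38: athletic equipment → 7% + 3% local = 10% → $2.138
Yo-yo $4.65: children's toys → 5.75% + 0% local = 5.75% → $0.267375
AA batteries (8-pack) $7.85: all other tangible goods → 9.5% + 1% local = 10.5% → $0.82425
Jump rope $7.26: athletic equipment → 7% + 3% local = 10% → $0.726
LED flashlight $14.29: all other tangible goods → 9.5% + 1% local = 10.5% → $1.50045
Building blocks set $94.63: children's toys → 5.75% + 0% local = 5.75% → $5.441225
Extension cord $19.46: all other tangible goods → 9.5% + 1% local = 10.5% → $2.0433
Laundry detergent $23.44: all other tangible goods → 9.5% + 1% local = 10.5% → $2.4612
Art supplies kit $15.74: children's toys → 5.75% + 0% local = 5.75% → $0.90505
Kite $13.49: children's toys → 5.75% + 0% local = 5.75% → $0.775675
Unrounded tax sum = $18.39065 → $18.39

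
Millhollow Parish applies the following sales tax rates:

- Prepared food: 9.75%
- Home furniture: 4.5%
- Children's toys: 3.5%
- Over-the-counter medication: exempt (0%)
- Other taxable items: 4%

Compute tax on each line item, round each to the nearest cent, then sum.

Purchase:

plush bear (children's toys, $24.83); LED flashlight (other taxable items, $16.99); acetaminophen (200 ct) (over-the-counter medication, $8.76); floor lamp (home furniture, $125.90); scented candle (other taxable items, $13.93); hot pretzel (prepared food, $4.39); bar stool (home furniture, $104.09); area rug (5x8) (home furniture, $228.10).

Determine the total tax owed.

$23.15

Plush bear $24.83: children's toys → 3.5% → $0.87
LED flashlight $16.99: other taxable items → 4% → $0.68
Acetaminophen (200 ct) $8.76: over-the-counter medication → 0% → $0.00
Floor lamp $125.90: home furniture → 4.5% → $5.67
Scented candle $13.93: other taxable items → 4% → $0.56
Hot pretzel $4.39: prepared food → 9.75% → $0.43
Bar stool $104.09: home furniture → 4.5% → $4.68
Area rug (5x8) $228.10: home furniture → 4.5% → $10.26
Total tax = $0.87 + $0.68 + $5.67 + $0.56 + $0.43 + $4.68 + $10.26 = $23.15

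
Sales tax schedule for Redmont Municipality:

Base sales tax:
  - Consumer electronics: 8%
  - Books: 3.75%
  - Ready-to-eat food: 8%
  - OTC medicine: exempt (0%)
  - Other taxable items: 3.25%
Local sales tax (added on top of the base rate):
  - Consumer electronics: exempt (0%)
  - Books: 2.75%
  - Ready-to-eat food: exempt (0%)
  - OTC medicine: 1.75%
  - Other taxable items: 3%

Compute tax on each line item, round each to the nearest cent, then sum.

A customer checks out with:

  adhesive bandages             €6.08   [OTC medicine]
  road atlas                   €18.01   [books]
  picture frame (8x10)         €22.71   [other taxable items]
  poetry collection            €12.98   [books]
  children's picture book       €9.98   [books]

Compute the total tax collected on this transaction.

Adhesive bandages €6.08: OTC medicine → 0% + 1.75% local = 1.75% → €0.11
Road atlas €18.01: books → 3.75% + 2.75% local = 6.5% → €1.17
Picture frame (8x10) €22.71: other taxable items → 3.25% + 3% local = 6.25% → €1.42
Poetry collection €12.98: books → 3.75% + 2.75% local = 6.5% → €0.84
Children's picture book €9.98: books → 3.75% + 2.75% local = 6.5% → €0.65
Total tax = €0.11 + €1.17 + €1.42 + €0.84 + €0.65 = €4.19

€4.19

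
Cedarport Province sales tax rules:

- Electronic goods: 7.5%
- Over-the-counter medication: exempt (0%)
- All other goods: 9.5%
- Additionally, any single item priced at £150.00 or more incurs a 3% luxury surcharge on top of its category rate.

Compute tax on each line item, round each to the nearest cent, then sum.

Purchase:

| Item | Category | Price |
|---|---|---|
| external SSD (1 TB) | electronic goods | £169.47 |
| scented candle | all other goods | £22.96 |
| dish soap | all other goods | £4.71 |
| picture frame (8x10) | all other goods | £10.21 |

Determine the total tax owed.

£21.39

External SSD (1 TB) £169.47: electronic goods → 7.5% + 3% surcharge = 10.5% → £17.79
Scented candle £22.96: all other goods → 9.5% → £2.18
Dish soap £4.71: all other goods → 9.5% → £0.45
Picture frame (8x10) £10.21: all other goods → 9.5% → £0.97
Total tax = £17.79 + £2.18 + £0.45 + £0.97 = £21.39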